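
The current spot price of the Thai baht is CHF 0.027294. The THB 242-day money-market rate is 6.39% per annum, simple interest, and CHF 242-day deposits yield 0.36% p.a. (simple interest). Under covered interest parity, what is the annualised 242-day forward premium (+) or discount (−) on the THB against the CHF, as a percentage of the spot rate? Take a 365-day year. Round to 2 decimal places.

T = 242/365 years.
F = S · g_CHF/g_THB = 0.027294 × 1.0023868/1.0423666 = 0.026247143.
Annualised premium = (F − S)/S × (1/T) = (0.026247143 − 0.027294)/0.027294 ÷ (242/365) = -5.78%.

-5.78%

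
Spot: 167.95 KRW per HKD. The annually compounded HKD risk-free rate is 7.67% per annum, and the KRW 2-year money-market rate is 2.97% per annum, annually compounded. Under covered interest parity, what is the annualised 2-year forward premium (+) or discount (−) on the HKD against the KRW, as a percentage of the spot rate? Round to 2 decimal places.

T = 2 years.
No-arbitrage forward: 167.95 × 1.0602821 / 1.1592829 = 153.60735 KRW/HKD.
(F − S)/S ÷ T = (153.60735 − 167.95)/167.95/2 = -0.042699 → -4.27%.

-4.27%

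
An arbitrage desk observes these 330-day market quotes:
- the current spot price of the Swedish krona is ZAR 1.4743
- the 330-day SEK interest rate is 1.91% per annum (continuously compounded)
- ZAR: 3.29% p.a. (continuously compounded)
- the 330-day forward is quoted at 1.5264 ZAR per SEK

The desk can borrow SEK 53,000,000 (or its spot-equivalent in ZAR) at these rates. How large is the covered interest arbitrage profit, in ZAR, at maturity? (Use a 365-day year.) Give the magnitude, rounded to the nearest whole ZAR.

T = 330/365 years.
Invest the SEK and cover forward: 53,000,000 × 1.0174184555 × 1.5264 = ZAR 82,308,339.12.
Convert at spot and invest in ZAR: 53,000,000 × 1.4743 × 1.0301920132 = ZAR 80,497,040.51.
The quoted forward overvalues SEK, so borrow ZAR, buy SEK at spot, deposit the SEK at 1.91%, and sell the proceeds forward at 1.5264.
Arbitrage profit = |82,308,339.12 − 80,497,040.51| = ZAR 1,811,299.

ZAR 1,811,299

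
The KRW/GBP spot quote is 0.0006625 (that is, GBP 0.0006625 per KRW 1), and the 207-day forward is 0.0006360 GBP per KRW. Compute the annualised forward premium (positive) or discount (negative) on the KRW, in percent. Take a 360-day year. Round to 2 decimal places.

-6.96%

T = 207/360 years.
KRW trades forward at -4.00000% vs spot over the period.
×(1/T) gives -6.96% p.a.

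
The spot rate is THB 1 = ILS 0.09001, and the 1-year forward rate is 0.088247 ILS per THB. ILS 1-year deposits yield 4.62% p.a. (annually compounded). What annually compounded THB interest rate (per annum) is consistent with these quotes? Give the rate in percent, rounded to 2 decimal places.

T = 1 year.
By CIP, F/S equals the ILS-to-THB growth ratio: 0.088247/0.09001 = 0.9804133.
ILS growth factor: (1 + 0.0462)^1 = 1.046200.
Hence g_THB = 1.067101.
Annualise: 1.067101^(1/1) − 1 = 0.067101 = 6.71%.

6.71%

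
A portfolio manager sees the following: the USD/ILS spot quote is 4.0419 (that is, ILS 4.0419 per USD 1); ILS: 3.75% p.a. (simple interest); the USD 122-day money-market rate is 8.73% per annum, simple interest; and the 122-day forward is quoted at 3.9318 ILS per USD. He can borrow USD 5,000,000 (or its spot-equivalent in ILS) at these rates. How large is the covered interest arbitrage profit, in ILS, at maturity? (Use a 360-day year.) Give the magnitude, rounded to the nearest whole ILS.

T = 122/360 years.
Route A — deposit USD, sell forward: 5,000,000 × 1.029585 × 3.9318 = ILS 20,240,611.52.
Route B — convert at spot, deposit ILS: 5,000,000 × 4.0419 × 1.0127083333 = ILS 20,466,329.06.
The quoted forward undervalues USD, so borrow USD, convert to ILS at spot, deposit the ILS at 3.75%, and buy USD forward at 3.9318 to cover the loan.
Profit = 20,466,329.06 − 20,240,611.52 = ILS 225,718.

ILS 225,718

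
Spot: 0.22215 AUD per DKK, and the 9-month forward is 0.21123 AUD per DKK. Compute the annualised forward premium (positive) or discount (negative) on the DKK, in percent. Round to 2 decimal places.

T = 9/12 years.
DKK trades forward at -4.91560% vs spot over the period.
Per annum: -0.0491560 / (9/12) = -0.065541 = -6.55%.

-6.55%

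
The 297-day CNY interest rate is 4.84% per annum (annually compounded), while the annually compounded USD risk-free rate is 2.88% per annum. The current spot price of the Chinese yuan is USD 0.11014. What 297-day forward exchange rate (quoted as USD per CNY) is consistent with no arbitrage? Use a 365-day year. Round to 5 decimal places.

0.10846

T = 297/365 years.
Growth of 1 USD over T: (1 + 0.0288)^(297/365) = 1.0233724.
Growth of 1 CNY over T: (1 + 0.0484)^(297/365) = 1.0392088.
So F = 0.11014 × 1.0233724 / 1.0392088 = 0.1084616 (USD/CNY).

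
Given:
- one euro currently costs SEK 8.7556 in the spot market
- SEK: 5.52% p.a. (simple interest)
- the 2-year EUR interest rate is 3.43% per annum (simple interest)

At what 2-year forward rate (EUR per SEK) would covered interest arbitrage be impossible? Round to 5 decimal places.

T = 2 years.
Growth of 1 SEK over T: 1 + 0.0552×2 = 1.110400.
Growth of 1 EUR over T: 1 + 0.0343×2 = 1.068600.
So F = 8.7556 × 1.110400 / 1.068600 = 9.098089 (SEK/EUR).
Quoted the other way: 1/9.098089 = 0.10991 EUR per SEK.

0.10991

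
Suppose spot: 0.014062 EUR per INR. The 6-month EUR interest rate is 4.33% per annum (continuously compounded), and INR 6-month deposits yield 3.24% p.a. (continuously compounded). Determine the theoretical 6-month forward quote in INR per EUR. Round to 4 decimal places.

T = 6/12 years.
EUR accumulates by e^(0.0433×6/12) = 1.02188606.
INR growth factor: e^(0.0324×6/12) = 1.01633193.
So F = 0.014062 × 1.02188606 / 1.01633193 = 0.014138847 (EUR/INR).
Invert for INR per EUR: 1 / 0.014138847 = 70.7271.

70.7271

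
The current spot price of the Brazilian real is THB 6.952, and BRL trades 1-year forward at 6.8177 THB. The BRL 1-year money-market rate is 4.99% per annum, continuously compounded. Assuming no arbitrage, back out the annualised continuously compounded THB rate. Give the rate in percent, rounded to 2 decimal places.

T = 1 year.
By CIP, F/S equals the THB-to-BRL growth ratio: 6.8177/6.952 = 0.9806818.
The BRL side grows by e^(0.0499×1) = 1.051166.
So the THB growth factor = 1.0308594.
Take logs: ln 1.0308594 / 1 = 0.030393, so 3.04%.

3.04%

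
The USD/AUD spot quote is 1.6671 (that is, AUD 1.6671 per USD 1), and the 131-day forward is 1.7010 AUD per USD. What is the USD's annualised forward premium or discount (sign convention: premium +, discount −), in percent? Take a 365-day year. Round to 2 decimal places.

+5.67%

T = 131/365 years.
(F − S)/S = (1.7010 − 1.6671)/1.6671 = 0.0203347.
×(1/T) gives 5.67% p.a.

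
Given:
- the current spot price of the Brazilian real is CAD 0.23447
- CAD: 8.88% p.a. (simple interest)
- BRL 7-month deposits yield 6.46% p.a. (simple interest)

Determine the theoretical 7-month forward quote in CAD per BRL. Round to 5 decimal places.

T = 7/12 years.
CAD accumulates by 1 + 0.0888×7/12 = 1.051800.
BRL growth factor: 1 + 0.0646×7/12 = 1.0376833.
So F = 0.23447 × 1.051800 / 1.0376833 = 0.2376597 (CAD/BRL).

0.23766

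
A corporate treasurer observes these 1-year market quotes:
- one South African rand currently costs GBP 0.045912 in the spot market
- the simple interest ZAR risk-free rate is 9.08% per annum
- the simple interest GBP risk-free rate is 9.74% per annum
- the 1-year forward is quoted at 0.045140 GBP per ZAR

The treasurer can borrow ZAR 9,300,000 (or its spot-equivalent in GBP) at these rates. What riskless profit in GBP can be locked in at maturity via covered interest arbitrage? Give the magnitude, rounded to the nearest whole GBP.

GBP 10,650

T = 1 year.
Invest the ZAR and cover forward: 9,300,000 × 1.090800 × 0.045140 = GBP 457,920.02.
Convert at spot and invest in GBP: 9,300,000 × 0.045912 × 1.097400 = GBP 468,569.61.
The quoted forward undervalues ZAR, so borrow ZAR, convert to GBP at spot, deposit the GBP at 9.74%, and buy ZAR forward at 0.045140 to cover the loan.
Profit = 468,569.61 − 457,920.02 = GBP 10,650.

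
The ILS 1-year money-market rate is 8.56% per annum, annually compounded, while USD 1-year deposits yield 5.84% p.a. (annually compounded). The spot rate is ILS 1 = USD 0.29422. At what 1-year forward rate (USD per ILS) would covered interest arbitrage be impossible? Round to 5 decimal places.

T = 1 year.
USD accumulates by (1 + 0.0584)^1 = 1.058400.
Growth of 1 ILS over T: (1 + 0.0856)^1 = 1.085600.
CIP: F = S · (grow USD)/(grow ILS) = 0.29422 × 1.058400/1.085600 = 0.2868482 USD per ILS.

0.28685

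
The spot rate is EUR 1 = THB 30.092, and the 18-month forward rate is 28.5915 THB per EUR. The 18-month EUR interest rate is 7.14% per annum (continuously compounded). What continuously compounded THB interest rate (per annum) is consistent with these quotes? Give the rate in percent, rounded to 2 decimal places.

T = 18/12 years.
F/S = 28.5915/30.092 = 0.9501362 = (growth of THB) / (growth of EUR).
EUR growth factor: e^(0.0714×18/12) = 1.1130456.
Hence g_THB = 1.0575449.
r = ln(1.0575449)/(18/12) = 0.037300 → 3.73%.

3.73%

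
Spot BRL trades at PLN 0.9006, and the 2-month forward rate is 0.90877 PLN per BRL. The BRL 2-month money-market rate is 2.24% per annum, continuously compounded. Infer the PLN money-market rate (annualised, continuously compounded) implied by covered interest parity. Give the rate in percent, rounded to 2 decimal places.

7.66%

T = 2/12 years.
F/S = 0.90877/0.9006 = 1.0090717 = (growth of PLN) / (growth of BRL).
BRL growth factor: e^(0.0224×2/12) = 1.0037403.
So the PLN growth factor = 1.0128459.
r = ln(1.0128459)/(2/12) = 0.076585 → 7.66%.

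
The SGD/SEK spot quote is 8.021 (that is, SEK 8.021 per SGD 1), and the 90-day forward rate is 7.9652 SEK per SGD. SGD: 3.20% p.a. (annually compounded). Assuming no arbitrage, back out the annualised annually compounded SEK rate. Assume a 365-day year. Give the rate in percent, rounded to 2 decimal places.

0.32%

T = 90/365 years.
CIP gives F = S · g_SEK/g_SGD, so g_SEK/g_SGD = 7.9652/8.021 = 0.9930433.
The SGD side grows by (1 + 0.0320)^(90/365) = 1.007797.
So the SEK growth factor = 1.0007861.
r = 1.0007861^(365/90) − 1 = 0.003192 → 0.32%.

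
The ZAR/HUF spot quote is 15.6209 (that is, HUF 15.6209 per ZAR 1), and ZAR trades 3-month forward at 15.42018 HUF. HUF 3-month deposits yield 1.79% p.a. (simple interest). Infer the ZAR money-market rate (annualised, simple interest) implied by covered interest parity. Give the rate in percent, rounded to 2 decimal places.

7.02%

T = 3/12 years.
CIP gives F = S · g_HUF/g_ZAR, so g_HUF/g_ZAR = 15.42018/15.6209 = 0.9871505.
HUF growth factor: 1 + 0.0179×3/12 = 1.004475.
That pins the ZAR growth at 1.017550.
(1.017550 − 1)/T = 0.070200, i.e. 7.02%.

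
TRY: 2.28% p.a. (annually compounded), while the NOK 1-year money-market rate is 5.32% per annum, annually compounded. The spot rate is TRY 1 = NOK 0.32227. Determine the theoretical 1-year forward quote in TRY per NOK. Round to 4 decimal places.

3.0134

T = 1 year.
Growth of 1 NOK over T: (1 + 0.0532)^1 = 1.053200.
TRY growth factor: (1 + 0.0228)^1 = 1.022800.
CIP: F = S · (grow NOK)/(grow TRY) = 0.32227 × 1.053200/1.022800 = 0.3318486 NOK per TRY.
Quoted the other way: 1/0.3318486 = 3.0134 TRY per NOK.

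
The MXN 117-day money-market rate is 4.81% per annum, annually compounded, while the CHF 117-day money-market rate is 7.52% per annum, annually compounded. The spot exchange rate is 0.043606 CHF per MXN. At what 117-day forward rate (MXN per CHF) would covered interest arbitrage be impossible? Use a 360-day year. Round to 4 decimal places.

22.7432

T = 117/360 years.
CHF growth factor: (1 + 0.0752)^(117/360) = 1.02384452.
MXN growth factor: (1 + 0.0481)^(117/360) = 1.01538533.
Forward (CHF per MXN) = 0.043606 × 1.02384452 / 1.01538533 = 0.043969282.
Quoted the other way: 1/0.043969282 = 22.7432 MXN per CHF.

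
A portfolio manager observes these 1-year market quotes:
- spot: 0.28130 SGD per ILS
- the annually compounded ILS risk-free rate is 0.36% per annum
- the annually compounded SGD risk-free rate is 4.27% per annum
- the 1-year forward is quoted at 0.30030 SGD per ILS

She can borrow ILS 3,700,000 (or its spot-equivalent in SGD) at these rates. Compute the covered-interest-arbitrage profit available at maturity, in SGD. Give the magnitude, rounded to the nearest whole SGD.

SGD 29,857

T = 1 year.
Keep in ILS, deliver into the forward: 3,700,000·1.003600·0.30030 = SGD 1,115,110.00.
Swap to SGD now, deposit: 3,700,000·0.28130·1.042700 = SGD 1,085,252.59.
The quoted forward overvalues ILS, so borrow SGD, buy ILS at spot, deposit the ILS at 0.36%, and sell the proceeds forward at 0.30030.
The gap between the two covered legs is SGD 29,857.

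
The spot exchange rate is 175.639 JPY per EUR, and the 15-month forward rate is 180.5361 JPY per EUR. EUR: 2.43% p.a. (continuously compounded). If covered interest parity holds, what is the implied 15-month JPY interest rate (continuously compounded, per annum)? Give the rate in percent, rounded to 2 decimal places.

4.63%

T = 15/12 years.
CIP gives F = S · g_JPY/g_EUR, so g_JPY/g_EUR = 180.5361/175.639 = 1.0278816.
The EUR side grows by e^(0.0243×15/12) = 1.030841.
Hence g_JPY = 1.0595825.
Take logs: ln 1.0595825 / (15/12) = 0.046300, so 4.63%.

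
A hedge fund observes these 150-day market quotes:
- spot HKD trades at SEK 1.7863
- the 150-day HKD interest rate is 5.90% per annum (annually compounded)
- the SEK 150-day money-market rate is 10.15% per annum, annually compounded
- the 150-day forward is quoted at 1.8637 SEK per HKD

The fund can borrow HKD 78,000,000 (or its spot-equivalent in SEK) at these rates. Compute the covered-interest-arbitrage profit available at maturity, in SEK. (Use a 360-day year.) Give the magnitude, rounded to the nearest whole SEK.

T = 150/360 years.
Invest the HKD and cover forward: 78,000,000 × 1.02417298644 × 1.8637 = SEK 148,882,593.20.
Convert at spot and invest in SEK: 78,000,000 × 1.7863 × 1.0411026269 = SEK 145,058,286.55.
The quoted forward overvalues HKD, so borrow SEK, buy HKD at spot, deposit the HKD at 5.90%, and sell the proceeds forward at 1.8637.
Profit = 148,882,593.20 − 145,058,286.55 = SEK 3,824,307.

SEK 3,824,307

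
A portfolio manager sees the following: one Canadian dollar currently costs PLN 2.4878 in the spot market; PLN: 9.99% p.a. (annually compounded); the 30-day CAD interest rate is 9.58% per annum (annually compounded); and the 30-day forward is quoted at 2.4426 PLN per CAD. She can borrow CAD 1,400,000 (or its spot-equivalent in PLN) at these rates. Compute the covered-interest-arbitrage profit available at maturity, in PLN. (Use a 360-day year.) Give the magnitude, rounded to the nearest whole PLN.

T = 30/360 years.
Keep in CAD, deliver into the forward: 1,400,000·1.007652859·2.4426 = PLN 3,445,810.02.
Swap to PLN now, deposit: 1,400,000·2.4878·1.007966504 = PLN 3,510,666.70.
The quoted forward undervalues CAD, so borrow CAD, convert to PLN at spot, deposit the PLN at 9.99%, and buy CAD forward at 2.4426 to cover the loan.
The gap between the two covered legs is PLN 64,857.

PLN 64,857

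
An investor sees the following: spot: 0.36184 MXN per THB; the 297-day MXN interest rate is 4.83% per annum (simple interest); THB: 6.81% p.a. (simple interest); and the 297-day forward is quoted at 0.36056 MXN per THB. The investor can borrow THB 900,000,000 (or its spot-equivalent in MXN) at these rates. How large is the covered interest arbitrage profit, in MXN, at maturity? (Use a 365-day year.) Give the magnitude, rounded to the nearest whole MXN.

MXN 4,030,884

T = 297/365 years.
Keep in THB, deliver into the forward: 900,000,000·1.05541287671·0.36056 = MXN 342,485,700.14.
Swap to MXN now, deposit: 900,000,000·0.36184·1.03930164384 = MXN 338,454,816.13.
The quoted forward overvalues THB, so borrow MXN, buy THB at spot, deposit the THB at 6.81%, and sell the proceeds forward at 0.36056.
The gap between the two covered legs is MXN 4,030,884.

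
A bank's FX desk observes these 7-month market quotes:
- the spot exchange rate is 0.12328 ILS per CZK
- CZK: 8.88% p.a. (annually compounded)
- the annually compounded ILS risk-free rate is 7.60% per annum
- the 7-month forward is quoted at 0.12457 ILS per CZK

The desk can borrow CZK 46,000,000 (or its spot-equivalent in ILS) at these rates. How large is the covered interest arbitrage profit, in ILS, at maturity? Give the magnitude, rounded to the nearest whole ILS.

ILS 103,328

T = 7/12 years.
Keep in CZK, deliver into the forward: 46,000,000·1.050879852·0.12457 = ILS 6,021,772.75.
Swap to ILS now, deposit: 46,000,000·0.12328·1.043655481 = ILS 5,918,444.99.
The quoted forward overvalues CZK, so borrow ILS, buy CZK at spot, deposit the CZK at 8.88%, and sell the proceeds forward at 0.12457.
Arbitrage profit = |6,021,772.75 − 5,918,444.99| = ILS 103,328.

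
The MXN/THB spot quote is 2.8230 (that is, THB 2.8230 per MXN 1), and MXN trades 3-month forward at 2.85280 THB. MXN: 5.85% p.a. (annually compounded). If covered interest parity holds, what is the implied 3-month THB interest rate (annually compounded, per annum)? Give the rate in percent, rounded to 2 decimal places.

T = 3/12 years.
F/S = 2.8528/2.823 = 1.0105561 = (growth of THB) / (growth of MXN).
The MXN side grows by (1 + 0.0585)^(3/12) = 1.0143147.
That pins the THB growth at 1.0250219.
r = 1.0250219^(12/3) − 1 = 0.103907 → 10.39%.

10.39%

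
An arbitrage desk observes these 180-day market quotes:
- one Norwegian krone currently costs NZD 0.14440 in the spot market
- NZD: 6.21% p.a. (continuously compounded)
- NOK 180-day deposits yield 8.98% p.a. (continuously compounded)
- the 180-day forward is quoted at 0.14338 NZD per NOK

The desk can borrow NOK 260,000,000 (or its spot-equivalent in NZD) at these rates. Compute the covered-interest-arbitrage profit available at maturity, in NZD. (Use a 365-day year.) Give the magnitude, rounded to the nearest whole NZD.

NZD 255,231

T = 180/365 years.
Keep in NOK, deliver into the forward: 260,000,000·1.0452801457·0.14338 = NZD 38,966,789.50.
Swap to NZD now, deposit: 260,000,000·0.14440·1.0310984162 = NZD 38,711,558.94.
The quoted forward overvalues NOK, so borrow NZD, buy NOK at spot, deposit the NOK at 8.98%, and sell the proceeds forward at 0.14338.
Profit = 38,966,789.50 − 38,711,558.94 = NZD 255,231.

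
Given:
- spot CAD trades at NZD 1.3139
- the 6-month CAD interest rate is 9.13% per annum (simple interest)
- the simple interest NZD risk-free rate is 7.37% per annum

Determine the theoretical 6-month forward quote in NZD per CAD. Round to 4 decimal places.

1.3028

T = 6/12 years.
NZD growth factor: 1 + 0.0737×6/12 = 1.036850.
CAD accumulates by 1 + 0.0913×6/12 = 1.045650.
CIP: F = S · (grow NZD)/(grow CAD) = 1.3139 × 1.036850/1.045650 = 1.302842 NZD per CAD.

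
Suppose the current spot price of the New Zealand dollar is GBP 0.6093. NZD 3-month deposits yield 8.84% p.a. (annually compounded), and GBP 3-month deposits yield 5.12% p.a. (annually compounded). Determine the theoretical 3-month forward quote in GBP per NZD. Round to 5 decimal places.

T = 3/12 years.
GBP accumulates by (1 + 0.0512)^(3/12) = 1.0125613.
Growth of 1 NZD over T: (1 + 0.0884)^(3/12) = 1.021403.
So F = 0.6093 × 1.0125613 / 1.021403 = 0.6040256 (GBP/NZD).

0.60403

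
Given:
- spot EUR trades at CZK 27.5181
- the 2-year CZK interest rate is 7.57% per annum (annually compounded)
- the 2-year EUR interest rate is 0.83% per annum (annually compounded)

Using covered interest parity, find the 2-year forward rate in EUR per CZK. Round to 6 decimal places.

0.031929

T = 2 years.
Growth of 1 CZK over T: (1 + 0.0757)^2 = 1.1571305.
EUR accumulates by (1 + 0.0083)^2 = 1.0166689.
CIP: F = S · (grow CZK)/(grow EUR) = 27.5181 × 1.1571305/1.0166689 = 31.31996 CZK per EUR.
Quoted the other way: 1/31.31996 = 0.031929 EUR per CZK.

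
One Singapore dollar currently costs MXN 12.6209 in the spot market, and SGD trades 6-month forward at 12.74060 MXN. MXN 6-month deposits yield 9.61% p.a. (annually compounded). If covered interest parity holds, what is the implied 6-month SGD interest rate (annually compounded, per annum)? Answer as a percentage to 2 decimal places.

7.56%

T = 6/12 years.
F/S = 12.7406/12.6209 = 1.0094843 = (growth of MXN) / (growth of SGD).
MXN growth factor: (1 + 0.0961)^(6/12) = 1.0469479.
That pins the SGD growth at 1.0371116.
r = 1.0371116^(12/6) − 1 = 0.075600 → 7.56%.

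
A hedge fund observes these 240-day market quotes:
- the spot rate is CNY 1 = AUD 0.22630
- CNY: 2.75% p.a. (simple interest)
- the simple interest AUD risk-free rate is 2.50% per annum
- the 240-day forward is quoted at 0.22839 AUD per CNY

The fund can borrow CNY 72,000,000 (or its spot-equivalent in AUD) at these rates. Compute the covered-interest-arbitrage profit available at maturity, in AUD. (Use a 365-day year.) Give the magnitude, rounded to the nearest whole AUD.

T = 240/365 years.
Route A — deposit CNY, sell forward: 72,000,000 × 1.0180821918 × 0.22839 = AUD 16,741,425.01.
Route B — convert at spot, deposit AUD: 72,000,000 × 0.22630 × 1.0164383562 = AUD 16,561,440.00.
The quoted forward overvalues CNY, so borrow AUD, buy CNY at spot, deposit the CNY at 2.75%, and sell the proceeds forward at 0.22839.
Arbitrage profit = |16,741,425.01 − 16,561,440.00| = AUD 179,985.

AUD 179,985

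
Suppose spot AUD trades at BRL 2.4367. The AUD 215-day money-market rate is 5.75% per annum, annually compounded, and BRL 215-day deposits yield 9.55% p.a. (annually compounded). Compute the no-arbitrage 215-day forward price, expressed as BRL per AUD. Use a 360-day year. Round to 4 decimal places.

T = 215/360 years.
Growth of 1 BRL over T: (1 + 0.0955)^(215/360) = 1.0559841.
Growth of 1 AUD over T: (1 + 0.0575)^(215/360) = 1.033953.
Forward (BRL per AUD) = 2.4367 × 1.0559841 / 1.033953 = 2.488620.

2.4886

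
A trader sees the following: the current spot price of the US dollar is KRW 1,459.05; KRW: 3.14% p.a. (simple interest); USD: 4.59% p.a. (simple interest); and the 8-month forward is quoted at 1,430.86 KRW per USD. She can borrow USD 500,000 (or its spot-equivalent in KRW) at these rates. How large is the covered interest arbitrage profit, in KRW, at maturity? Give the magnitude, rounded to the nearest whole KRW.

KRW 7,474,232

T = 8/12 years.
Route A — deposit USD, sell forward: 500,000 × 1.030600 × 1430.86 = KRW 737,322,158.00.
Route B — convert at spot, deposit KRW: 500,000 × 1459.05 × 1.02093333333 = KRW 744,796,390.00.
The quoted forward undervalues USD, so borrow USD, convert to KRW at spot, deposit the KRW at 3.14%, and buy USD forward at 1,430.86 to cover the loan.
Arbitrage profit = |737,322,158.00 − 744,796,390.00| = KRW 7,474,232.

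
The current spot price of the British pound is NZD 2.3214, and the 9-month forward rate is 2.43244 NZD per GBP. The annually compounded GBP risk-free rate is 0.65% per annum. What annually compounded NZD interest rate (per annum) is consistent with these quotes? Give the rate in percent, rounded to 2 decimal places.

T = 9/12 years.
By CIP, F/S equals the NZD-to-GBP growth ratio: 2.43244/2.3214 = 1.0478332.
The GBP side grows by (1 + 0.0065)^(9/12) = 1.004871.
That pins the NZD growth at 1.0529372.
Annualise: 1.0529372^(12/9) − 1 = 0.071199 = 7.12%.

7.12%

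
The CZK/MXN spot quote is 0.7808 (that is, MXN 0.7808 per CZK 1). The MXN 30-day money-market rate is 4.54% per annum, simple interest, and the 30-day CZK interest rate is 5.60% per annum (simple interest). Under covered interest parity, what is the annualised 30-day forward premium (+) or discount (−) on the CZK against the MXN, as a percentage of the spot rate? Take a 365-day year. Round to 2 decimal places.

-1.06%

T = 30/365 years.
No-arbitrage forward: 0.7808 × 1.0037315 / 1.0046027 = 0.7801229 MXN/CZK.
(F − S)/S ÷ T = (0.7801229 − 0.7808)/0.7808/(30/365) = -0.010551 → -1.06%.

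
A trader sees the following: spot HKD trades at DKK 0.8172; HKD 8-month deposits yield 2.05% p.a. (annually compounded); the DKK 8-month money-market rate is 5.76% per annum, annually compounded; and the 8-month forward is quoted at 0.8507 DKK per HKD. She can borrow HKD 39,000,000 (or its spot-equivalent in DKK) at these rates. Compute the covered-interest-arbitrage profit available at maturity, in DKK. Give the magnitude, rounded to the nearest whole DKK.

T = 8/12 years.
Invest the HKD and cover forward: 39,000,000 × 1.0136203926 × 0.8507 = DKK 33,629,187.85.
Convert at spot and invest in DKK: 39,000,000 × 0.8172 × 1.0380404918 = DKK 33,083,180.91.
The quoted forward overvalues HKD, so borrow DKK, buy HKD at spot, deposit the HKD at 2.05%, and sell the proceeds forward at 0.8507.
Profit = 33,629,187.85 − 33,083,180.91 = DKK 546,007.

DKK 546,007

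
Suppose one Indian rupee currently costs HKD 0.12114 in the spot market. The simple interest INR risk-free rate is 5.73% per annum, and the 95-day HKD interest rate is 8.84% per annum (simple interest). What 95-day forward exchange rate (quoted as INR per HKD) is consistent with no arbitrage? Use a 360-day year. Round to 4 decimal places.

8.1887

T = 95/360 years.
Growth of 1 HKD over T: 1 + 0.0884×95/360 = 1.0233278.
Growth of 1 INR over T: 1 + 0.0573×95/360 = 1.0151208.
CIP: F = S · (grow HKD)/(grow INR) = 0.12114 × 1.0233278/1.0151208 = 0.1221194 HKD per INR.
Invert for INR per HKD: 1 / 0.1221194 = 8.1887.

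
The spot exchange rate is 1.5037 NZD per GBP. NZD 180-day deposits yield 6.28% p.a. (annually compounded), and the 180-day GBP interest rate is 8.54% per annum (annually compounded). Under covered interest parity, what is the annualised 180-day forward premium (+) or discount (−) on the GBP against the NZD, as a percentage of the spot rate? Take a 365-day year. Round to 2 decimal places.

T = 180/365 years.
No-arbitrage forward: 1.5037 × 1.0304919 / 1.0412407 = 1.4881772 NZD/GBP.
(F − S)/S ÷ T = (1.4881772 − 1.5037)/1.5037/(180/365) = -0.020933 → -2.09%.

-2.09%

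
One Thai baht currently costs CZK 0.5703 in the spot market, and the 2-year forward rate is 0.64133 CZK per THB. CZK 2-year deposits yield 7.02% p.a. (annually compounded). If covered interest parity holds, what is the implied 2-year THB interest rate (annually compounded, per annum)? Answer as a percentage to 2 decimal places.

T = 2 years.
CIP gives F = S · g_CZK/g_THB, so g_CZK/g_THB = 0.64133/0.5703 = 1.1245485.
CZK growth factor: (1 + 0.0702)^2 = 1.145328.
That pins the THB growth at 1.0184781.
Annualise: 1.0184781^(1/2) − 1 = 0.009197 = 0.92%.

0.92%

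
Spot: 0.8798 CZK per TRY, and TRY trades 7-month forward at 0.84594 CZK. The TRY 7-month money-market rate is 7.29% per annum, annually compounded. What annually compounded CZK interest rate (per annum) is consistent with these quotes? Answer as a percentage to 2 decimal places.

T = 7/12 years.
By CIP, F/S equals the CZK-to-TRY growth ratio: 0.84594/0.8798 = 0.9615140.
TRY growth factor: (1 + 0.0729)^(7/12) = 1.0419005.
That pins the CZK growth at 1.0018019.
Annualise: 1.0018019^(12/7) − 1 = 0.003091 = 0.31%.

0.31%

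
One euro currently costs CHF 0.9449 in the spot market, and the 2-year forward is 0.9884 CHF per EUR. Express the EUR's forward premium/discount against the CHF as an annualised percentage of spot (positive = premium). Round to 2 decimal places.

T = 2 years.
Period premium: (0.9884 − 0.9449)/0.9449 = 0.0460366.
Annualise by dividing by T: 0.0460366 / 2 = 0.023018 → 2.30%.

+2.30%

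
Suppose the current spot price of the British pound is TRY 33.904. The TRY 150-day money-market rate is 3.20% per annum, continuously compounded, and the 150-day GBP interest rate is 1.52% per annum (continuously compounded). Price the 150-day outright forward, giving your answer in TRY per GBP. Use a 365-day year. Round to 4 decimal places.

34.1389

T = 150/365 years.
Growth of 1 TRY over T: e^(0.0320×150/365) = 1.01323754.
GBP growth factor: e^(0.0152×150/365) = 1.00626613.
So F = 33.904 × 1.01323754 / 1.00626613 = 34.138887 (TRY/GBP).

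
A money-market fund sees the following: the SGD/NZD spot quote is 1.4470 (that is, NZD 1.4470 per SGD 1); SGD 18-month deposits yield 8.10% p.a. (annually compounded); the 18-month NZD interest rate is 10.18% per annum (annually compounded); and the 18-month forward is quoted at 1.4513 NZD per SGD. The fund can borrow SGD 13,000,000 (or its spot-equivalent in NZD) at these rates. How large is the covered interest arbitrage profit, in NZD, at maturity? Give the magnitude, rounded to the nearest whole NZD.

T = 18/12 years.
Invest the SGD and cover forward: 13,000,000 × 1.1239281298 × 1.4513 = NZD 21,205,039.63.
Convert at spot and invest in NZD: 13,000,000 × 1.4470 × 1.156522675 = NZD 21,755,348.04.
The quoted forward undervalues SGD, so borrow SGD, convert to NZD at spot, deposit the NZD at 10.18%, and buy SGD forward at 1.4513 to cover the loan.
Arbitrage profit = |21,205,039.63 − 21,755,348.04| = NZD 550,308.

NZD 550,308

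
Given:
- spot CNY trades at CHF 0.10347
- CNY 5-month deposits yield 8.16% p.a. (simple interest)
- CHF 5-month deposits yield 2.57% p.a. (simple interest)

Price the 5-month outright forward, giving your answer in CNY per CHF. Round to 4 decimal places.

9.8874

T = 5/12 years.
CHF growth factor: 1 + 0.0257×5/12 = 1.0107083.
Growth of 1 CNY over T: 1 + 0.0816×5/12 = 1.034000.
So F = 0.10347 × 1.0107083 / 1.034000 = 0.1011393 (CHF/CNY).
Invert for CNY per CHF: 1 / 0.1011393 = 9.8874.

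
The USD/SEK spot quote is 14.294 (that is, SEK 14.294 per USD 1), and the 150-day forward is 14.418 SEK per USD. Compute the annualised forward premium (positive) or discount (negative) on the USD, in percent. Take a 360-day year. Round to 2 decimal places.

T = 150/360 years.
Period premium: (14.418 − 14.294)/14.294 = 0.0086750.
Per annum: 0.0086750 / (150/360) = 0.020820 = 2.08%.

+2.08%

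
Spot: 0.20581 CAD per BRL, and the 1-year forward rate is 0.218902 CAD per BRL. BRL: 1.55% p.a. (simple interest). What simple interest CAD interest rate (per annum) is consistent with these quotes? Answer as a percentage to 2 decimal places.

8.01%

T = 1 year.
F/S = 0.218902/0.20581 = 1.0636121 = (growth of CAD) / (growth of BRL).
The BRL side grows by 1 + 0.0155×1 = 1.015500.
Hence g_CAD = 1.0800981.
r = (1.0800981 − 1)/1 = 0.080098 → 8.01%.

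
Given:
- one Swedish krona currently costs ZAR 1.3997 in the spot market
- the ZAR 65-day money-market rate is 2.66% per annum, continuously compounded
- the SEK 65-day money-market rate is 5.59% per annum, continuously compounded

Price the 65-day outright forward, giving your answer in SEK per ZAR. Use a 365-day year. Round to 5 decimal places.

T = 65/365 years.
Growth of 1 ZAR over T: e^(0.0266×65/365) = 1.0047482.
SEK accumulates by e^(0.0559×65/365) = 1.0100045.
CIP: F = S · (grow ZAR)/(grow SEK) = 1.3997 × 1.0047482/1.0100045 = 1.392416 ZAR per SEK.
Invert for SEK per ZAR: 1 / 1.392416 = 0.71818.

0.71818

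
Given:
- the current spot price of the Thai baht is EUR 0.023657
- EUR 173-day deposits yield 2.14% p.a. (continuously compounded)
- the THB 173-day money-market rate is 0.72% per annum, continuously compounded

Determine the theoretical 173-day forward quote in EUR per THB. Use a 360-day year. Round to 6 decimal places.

0.023819

T = 173/360 years.
Growth of 1 EUR over T: e^(0.0214×173/360) = 1.0103369.
Growth of 1 THB over T: e^(0.0072×173/360) = 1.003466.
Forward (EUR per THB) = 0.023657 × 1.0103369 / 1.003466 = 0.02381898.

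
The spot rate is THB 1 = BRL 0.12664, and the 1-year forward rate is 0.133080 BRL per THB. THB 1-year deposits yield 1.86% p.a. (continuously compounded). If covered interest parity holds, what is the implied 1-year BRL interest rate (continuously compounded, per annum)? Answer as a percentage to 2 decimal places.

6.82%

T = 1 year.
CIP gives F = S · g_BRL/g_THB, so g_BRL/g_THB = 0.13308/0.12664 = 1.0508528.
The THB side grows by e^(0.0186×1) = 1.0187741.
Hence g_BRL = 1.0705816.
Take logs: ln 1.0705816 / 1 = 0.068202, so 6.82%.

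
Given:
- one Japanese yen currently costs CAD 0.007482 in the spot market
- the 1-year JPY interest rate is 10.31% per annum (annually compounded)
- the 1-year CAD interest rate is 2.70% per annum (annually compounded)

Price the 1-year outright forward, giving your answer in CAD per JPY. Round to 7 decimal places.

0.0069658

T = 1 year.
Growth of 1 CAD over T: (1 + 0.0270)^1 = 1.027000.
JPY accumulates by (1 + 0.1031)^1 = 1.103100.
So F = 0.007482 × 1.027000 / 1.103100 = 0.006965836 (CAD/JPY).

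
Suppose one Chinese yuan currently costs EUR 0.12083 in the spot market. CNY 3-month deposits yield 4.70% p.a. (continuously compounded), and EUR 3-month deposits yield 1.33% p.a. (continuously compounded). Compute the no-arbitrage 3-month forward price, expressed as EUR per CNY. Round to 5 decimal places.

T = 3/12 years.
Growth of 1 EUR over T: e^(0.0133×3/12) = 1.0033305.
CNY growth factor: e^(0.0470×3/12) = 1.0118193.
Forward (EUR per CNY) = 0.12083 × 1.0033305 / 1.0118193 = 0.1198163.

0.11982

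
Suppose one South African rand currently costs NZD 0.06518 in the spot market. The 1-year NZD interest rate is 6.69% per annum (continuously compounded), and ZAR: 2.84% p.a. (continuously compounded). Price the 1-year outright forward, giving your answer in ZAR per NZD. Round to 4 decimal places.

T = 1 year.
NZD accumulates by e^(0.0669×1) = 1.06918855.
Growth of 1 ZAR over T: e^(0.0284×1) = 1.02880712.
So F = 0.06518 × 1.06918855 / 1.02880712 = 0.067738363 (NZD/ZAR).
Invert for ZAR per NZD: 1 / 0.067738363 = 14.7627.

14.7627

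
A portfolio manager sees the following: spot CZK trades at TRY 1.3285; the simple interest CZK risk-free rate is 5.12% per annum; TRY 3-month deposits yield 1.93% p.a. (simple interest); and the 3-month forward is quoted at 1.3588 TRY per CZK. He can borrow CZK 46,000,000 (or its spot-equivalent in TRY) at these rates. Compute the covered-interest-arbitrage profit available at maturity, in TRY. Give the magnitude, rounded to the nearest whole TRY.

TRY 1,899,001

T = 3/12 years.
Invest the CZK and cover forward: 46,000,000 × 1.012800 × 1.3588 = TRY 63,304,861.44.
Convert at spot and invest in TRY: 46,000,000 × 1.3285 × 1.004825 = TRY 61,405,860.58.
The quoted forward overvalues CZK, so borrow TRY, buy CZK at spot, deposit the CZK at 5.12%, and sell the proceeds forward at 1.3588.
Arbitrage profit = |63,304,861.44 − 61,405,860.58| = TRY 1,899,001.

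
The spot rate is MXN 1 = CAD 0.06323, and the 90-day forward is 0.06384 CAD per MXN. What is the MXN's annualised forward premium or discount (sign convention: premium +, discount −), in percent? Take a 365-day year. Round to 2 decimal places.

+3.91%

T = 90/365 years.
MXN trades forward at +0.96473% vs spot over the period.
Per annum: 0.0096473 / (90/365) = 0.039125 = 3.91%.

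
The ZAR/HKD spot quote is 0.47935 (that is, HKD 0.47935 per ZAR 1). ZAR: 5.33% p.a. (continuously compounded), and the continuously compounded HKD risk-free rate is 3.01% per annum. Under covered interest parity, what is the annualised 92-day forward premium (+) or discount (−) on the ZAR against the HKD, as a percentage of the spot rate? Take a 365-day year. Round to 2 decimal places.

-2.31%

T = 92/365 years.
No-arbitrage forward: 0.47935 × 1.0076157 / 1.0135252 = 0.47655508 HKD/ZAR.
(F − S)/S ÷ T = (0.47655508 − 0.47935)/0.47935/(92/365) = -0.023132 → -2.31%.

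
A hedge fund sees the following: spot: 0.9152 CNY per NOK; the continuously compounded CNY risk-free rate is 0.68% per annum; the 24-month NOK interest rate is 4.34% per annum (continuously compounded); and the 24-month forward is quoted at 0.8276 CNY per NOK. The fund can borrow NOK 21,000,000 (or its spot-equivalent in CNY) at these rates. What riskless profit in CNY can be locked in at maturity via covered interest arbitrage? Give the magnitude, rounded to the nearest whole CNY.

T = 2 years.
Keep in NOK, deliver into the forward: 21,000,000·1.0906785222·0.8276 = CNY 18,955,556.44.
Swap to CNY now, deposit: 21,000,000·0.9152·1.0136929007 = CNY 19,482,366.60.
The quoted forward undervalues NOK, so borrow NOK, convert to CNY at spot, deposit the CNY at 0.68%, and buy NOK forward at 0.8276 to cover the loan.
The gap between the two covered legs is CNY 526,810.

CNY 526,810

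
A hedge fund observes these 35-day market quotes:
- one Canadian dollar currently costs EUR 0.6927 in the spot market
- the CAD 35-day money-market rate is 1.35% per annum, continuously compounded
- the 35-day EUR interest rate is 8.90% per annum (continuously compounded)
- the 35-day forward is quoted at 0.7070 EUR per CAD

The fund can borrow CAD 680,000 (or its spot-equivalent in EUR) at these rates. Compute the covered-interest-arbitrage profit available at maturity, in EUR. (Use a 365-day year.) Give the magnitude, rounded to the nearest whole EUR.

EUR 6,310

T = 35/365 years.
Keep in CAD, deliver into the forward: 680,000·1.00129536·0.7070 = EUR 481,382.76.
Swap to EUR now, deposit: 680,000·0.6927·1.00857077 = EUR 475,073.14.
The quoted forward overvalues CAD, so borrow EUR, buy CAD at spot, deposit the CAD at 1.35%, and sell the proceeds forward at 0.7070.
The gap between the two covered legs is EUR 6,310.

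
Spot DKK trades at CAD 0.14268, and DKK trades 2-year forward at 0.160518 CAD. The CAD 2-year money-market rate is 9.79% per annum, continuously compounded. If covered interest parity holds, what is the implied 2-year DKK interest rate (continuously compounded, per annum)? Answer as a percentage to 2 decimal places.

T = 2 years.
By CIP, F/S equals the CAD-to-DKK growth ratio: 0.160518/0.14268 = 1.1250210.
The CAD side grows by e^(0.0979×2) = 1.2162836.
Hence g_DKK = 1.0811208.
r = ln(1.0811208)/2 = 0.038999 → 3.90%.

3.90%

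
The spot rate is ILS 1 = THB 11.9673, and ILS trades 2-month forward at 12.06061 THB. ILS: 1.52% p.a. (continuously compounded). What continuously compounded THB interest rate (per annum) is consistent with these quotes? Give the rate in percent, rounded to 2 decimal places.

6.18%

T = 2/12 years.
F/S = 12.06061/11.9673 = 1.0077971 = (growth of THB) / (growth of ILS).
The ILS side grows by e^(0.0152×2/12) = 1.0025365.
So the THB growth factor = 1.0103534.
Take logs: ln 1.0103534 / (2/12) = 0.061801, so 6.18%.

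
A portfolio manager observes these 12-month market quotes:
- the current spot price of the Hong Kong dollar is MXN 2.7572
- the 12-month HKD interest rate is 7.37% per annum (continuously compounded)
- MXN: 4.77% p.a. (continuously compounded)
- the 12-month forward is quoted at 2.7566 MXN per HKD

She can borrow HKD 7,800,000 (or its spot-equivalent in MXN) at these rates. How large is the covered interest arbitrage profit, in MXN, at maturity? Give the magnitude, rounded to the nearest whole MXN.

T = 1 year.
Invest the HKD and cover forward: 7,800,000 × 1.0764838119 × 2.7566 = MXN 23,145,995.15.
Convert at spot and invest in MXN: 7,800,000 × 2.7572 × 1.0488559513 = MXN 22,556,863.91.
The quoted forward overvalues HKD, so borrow MXN, buy HKD at spot, deposit the HKD at 7.37%, and sell the proceeds forward at 2.7566.
Arbitrage profit = |23,145,995.15 − 22,556,863.91| = MXN 589,131.

MXN 589,131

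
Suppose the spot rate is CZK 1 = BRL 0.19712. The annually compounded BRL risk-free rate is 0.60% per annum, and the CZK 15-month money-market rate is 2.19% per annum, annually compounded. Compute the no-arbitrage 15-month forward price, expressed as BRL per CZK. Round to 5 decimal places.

T = 15/12 years.
BRL accumulates by (1 + 0.0060)^(15/12) = 1.0075056.
CZK growth factor: (1 + 0.0219)^(15/12) = 1.0274495.
Forward (BRL per CZK) = 0.19712 × 1.0075056 / 1.0274495 = 0.1932937.

0.19329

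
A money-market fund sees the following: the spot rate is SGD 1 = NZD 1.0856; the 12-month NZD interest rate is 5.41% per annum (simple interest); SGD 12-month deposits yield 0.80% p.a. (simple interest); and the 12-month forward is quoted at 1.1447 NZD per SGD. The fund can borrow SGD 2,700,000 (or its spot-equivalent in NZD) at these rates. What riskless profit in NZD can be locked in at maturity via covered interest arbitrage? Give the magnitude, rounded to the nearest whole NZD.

NZD 25,722

T = 1 year.
Invest the SGD and cover forward: 2,700,000 × 1.008000 × 1.1447 = NZD 3,115,415.52.
Convert at spot and invest in NZD: 2,700,000 × 1.0856 × 1.054100 = NZD 3,089,693.59.
The quoted forward overvalues SGD, so borrow NZD, buy SGD at spot, deposit the SGD at 0.80%, and sell the proceeds forward at 1.1447.
The gap between the two covered legs is NZD 25,722.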